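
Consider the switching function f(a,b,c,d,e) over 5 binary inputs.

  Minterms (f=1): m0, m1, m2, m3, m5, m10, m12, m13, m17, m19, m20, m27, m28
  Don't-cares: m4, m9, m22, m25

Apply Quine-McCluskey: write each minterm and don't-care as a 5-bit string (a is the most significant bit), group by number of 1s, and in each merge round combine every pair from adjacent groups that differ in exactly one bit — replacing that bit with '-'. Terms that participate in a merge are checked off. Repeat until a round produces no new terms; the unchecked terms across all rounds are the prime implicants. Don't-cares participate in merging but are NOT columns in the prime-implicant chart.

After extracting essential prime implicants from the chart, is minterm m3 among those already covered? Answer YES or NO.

NO

Round 0: 00000✓ 00001✓ 00010✓ 00011✓ 00100✓ 00101✓ 01001✓ 01010✓ 01100✓ 01101✓ 10001✓ 10011✓ 10100✓ 10110✓ 11001✓ 11011✓ 11100✓
Round 1: -0001✓ -0011✓ -0100✓ -1001✓ -1100✓ 0-001✓ 0-010 0-100✓ 0-101✓ 00-00✓ 00-01✓ 000-0✓ 000-1✓ 0000-✓ 0001-✓ 0010-✓ 01-01✓ 0110-✓ 1-001✓ 1-011✓ 1-100✓ 100-1✓ 101-0 110-1✓
Round 2: --001 --100 -00-1 0--01 0-10- 00-0- 000-- 1-0-1
PIs = {--001, --100, -00-1, 0--01, 0-010, 0-10-, 00-0-, 000--, 1-0-1, 101-0}
Coverage chart:
  m0: 00-0-,000--
  m1: --001,-00-1,0--01,00-0-,000--
  m2: 0-010,000--
  m3: -00-1,000--
  m5: 0--01,0-10-,00-0-
  m10: 0-010 ←essential
  m12: --100,0-10-
  m13: 0--01,0-10-
  m17: --001,-00-1,1-0-1
  m19: -00-1,1-0-1
  m20: --100,101-0
  m27: 1-0-1 ←essential
  m28: --100 ←essential
Essential: --100, 0-010, 1-0-1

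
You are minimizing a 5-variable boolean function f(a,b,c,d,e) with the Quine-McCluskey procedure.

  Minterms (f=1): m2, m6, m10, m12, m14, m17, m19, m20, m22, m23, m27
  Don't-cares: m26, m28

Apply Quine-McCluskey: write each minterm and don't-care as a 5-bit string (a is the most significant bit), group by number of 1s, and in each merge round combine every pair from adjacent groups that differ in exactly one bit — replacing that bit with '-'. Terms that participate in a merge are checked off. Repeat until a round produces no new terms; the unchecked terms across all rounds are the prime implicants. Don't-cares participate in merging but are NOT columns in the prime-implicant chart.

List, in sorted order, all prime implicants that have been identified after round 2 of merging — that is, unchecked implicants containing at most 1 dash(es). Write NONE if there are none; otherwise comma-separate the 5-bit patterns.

size-2^0 implicants → 00010(✓)  00110(✓)  01010(✓)  01100(✓)  01110(✓)  10001(✓)  10011(✓)  10100(✓)  10110(✓)  10111(✓)  11010(✓)  11011(✓)  11100(✓)
size-2^1 implicants → -0110  -1010  -1100  0-010(✓)  0-110(✓)  00-10(✓)  01-10(✓)  011-0  1-011  1-100  10-11  100-1  101-0  1011-  1101-
size-2^2 implicants → 0--10
Unchecked terms (primes): -0110, -1010, -1100, 0--10, 011-0, 1-011, 1-100, 10-11, 100-1, 101-0, 1011-, 1101-

-0110, -1010, -1100, 011-0, 1-011, 1-100, 10-11, 100-1, 101-0, 1011-, 1101-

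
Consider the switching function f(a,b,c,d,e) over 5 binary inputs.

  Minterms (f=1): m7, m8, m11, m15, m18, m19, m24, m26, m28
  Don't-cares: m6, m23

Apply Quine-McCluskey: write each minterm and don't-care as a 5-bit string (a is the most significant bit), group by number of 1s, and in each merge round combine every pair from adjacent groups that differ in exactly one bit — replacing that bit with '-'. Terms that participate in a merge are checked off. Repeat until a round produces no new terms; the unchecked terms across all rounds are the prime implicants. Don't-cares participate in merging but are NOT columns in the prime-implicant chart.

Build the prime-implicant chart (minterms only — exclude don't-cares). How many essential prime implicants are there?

size-2^0 implicants → 00110(✓)  00111(✓)  01000(✓)  01011(✓)  01111(✓)  10010(✓)  10011(✓)  10111(✓)  11000(✓)  11010(✓)  11100(✓)
size-2^1 implicants → -0111  -1000  0-111  0011-  01-11  1-010  10-11  1001-  11-00  110-0
Unchecked terms (primes): -0111, -1000, 0-111, 0011-, 01-11, 1-010, 10-11, 1001-, 11-00, 110-0
Minterm coverage:
  m7 ⊆ -0111,0-111,0011-
  m8 ⊆ -1000 [E]
  m11 ⊆ 01-11 [E]
  m15 ⊆ 0-111,01-11
  m18 ⊆ 1-010,1001-
  m19 ⊆ 10-11,1001-
  m24 ⊆ -1000,11-00,110-0
  m26 ⊆ 1-010,110-0
  m28 ⊆ 11-00 [E]
E = {-1000, 01-11, 11-00}

3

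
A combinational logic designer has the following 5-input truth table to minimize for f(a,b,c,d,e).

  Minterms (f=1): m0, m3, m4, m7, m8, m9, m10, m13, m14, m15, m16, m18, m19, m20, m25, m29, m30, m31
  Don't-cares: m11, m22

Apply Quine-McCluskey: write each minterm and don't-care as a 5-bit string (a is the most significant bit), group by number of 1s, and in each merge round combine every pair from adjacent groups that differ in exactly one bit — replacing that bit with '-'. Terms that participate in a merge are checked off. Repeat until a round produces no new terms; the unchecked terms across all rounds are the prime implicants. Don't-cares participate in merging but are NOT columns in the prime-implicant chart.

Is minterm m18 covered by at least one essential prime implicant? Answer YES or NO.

NO

size-2^0 implicants → 00000(✓)  00011(✓)  00100(✓)  00111(✓)  01000(✓)  01001(✓)  01010(✓)  01011(✓)  01101(✓)  01110(✓)  01111(✓)  10000(✓)  10010(✓)  10011(✓)  10100(✓)  10110(✓)  11001(✓)  11101(✓)  11110(✓)  11111(✓)
size-2^1 implicants → -0000(✓)  -0011  -0100(✓)  -1001(✓)  -1101(✓)  -1110(✓)  -1111(✓)  0-000  0-011(✓)  0-111(✓)  00-00(✓)  00-11(✓)  01-01(✓)  01-10(✓)  01-11(✓)  010-0(✓)  010-1(✓)  0100-(✓)  0101-(✓)  011-1(✓)  0111-(✓)  1-110  10-00(✓)  10-10(✓)  100-0(✓)  1001-  101-0(✓)  11-01(✓)  111-1(✓)  1111-(✓)
size-2^2 implicants → -0-00  -1-01  -11-1  -111-  0--11  01--1  01-1-  010--  10--0
Unchecked terms (primes): -0-00, -0011, -1-01, -11-1, -111-, 0--11, 0-000, 01--1, 01-1-, 010--, 1-110, 10--0, 1001-
Minterm coverage:
  m0 ⊆ -0-00,0-000
  m3 ⊆ -0011,0--11
  m4 ⊆ -0-00 [E]
  m7 ⊆ 0--11 [E]
  m8 ⊆ 0-000,010--
  m9 ⊆ -1-01,01--1,010--
  m10 ⊆ 01-1-,010--
  m13 ⊆ -1-01,-11-1,01--1
  m14 ⊆ -111-,01-1-
  m15 ⊆ -11-1,-111-,0--11,01--1,01-1-
  m16 ⊆ -0-00,10--0
  m18 ⊆ 10--0,1001-
  m19 ⊆ -0011,1001-
  m20 ⊆ -0-00,10--0
  m25 ⊆ -1-01 [E]
  m29 ⊆ -1-01,-11-1
  m30 ⊆ -111-,1-110
  m31 ⊆ -11-1,-111-
E = {-0-00, -1-01, 0--11}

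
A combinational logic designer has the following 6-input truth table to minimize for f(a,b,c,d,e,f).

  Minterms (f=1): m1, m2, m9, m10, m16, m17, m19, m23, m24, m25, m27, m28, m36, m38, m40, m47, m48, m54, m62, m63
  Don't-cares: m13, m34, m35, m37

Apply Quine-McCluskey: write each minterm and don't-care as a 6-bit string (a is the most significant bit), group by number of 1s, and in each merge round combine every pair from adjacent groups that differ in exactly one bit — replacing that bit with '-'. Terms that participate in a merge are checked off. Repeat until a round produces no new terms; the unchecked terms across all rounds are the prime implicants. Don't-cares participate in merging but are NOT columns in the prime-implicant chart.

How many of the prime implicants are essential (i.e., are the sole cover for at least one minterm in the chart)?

Round 0: 000001✓ 000010✓ 001001✓ 001010✓ 001101✓ 010000✓ 010001✓ 010011✓ 010111✓ 011000✓ 011001✓ 011011✓ 011100✓ 100010✓ 100011✓ 100100✓ 100101✓ 100110✓ 101000 101111✓ 110000✓ 110110✓ 111110✓ 111111✓
Round 1: -00010 -10000 0-0001✓ 0-1001✓ 00-001✓ 00-010 001-01 01-000✓ 01-001✓ 01-011✓ 010-11 0100-1✓ 01000-✓ 011-00 0110-1✓ 01100-✓ 1-0110 1-1111 100-10 10001- 1001-0 10010- 11-110 11111-
Round 2: 0--001 01-0-1 01-00-
PIs = {-00010, -10000, 0--001, 00-010, 001-01, 01-0-1, 01-00-, 010-11, 011-00, 1-0110, 1-1111, 100-10, 10001-, 1001-0, 10010-, 101000, 11-110, 11111-}
Coverage chart:
  m1: 0--001 ←essential
  m2: -00010,00-010
  m9: 0--001,001-01
  m10: 00-010 ←essential
  m16: -10000,01-00-
  m17: 0--001,01-0-1,01-00-
  m19: 01-0-1,010-11
  m23: 010-11 ←essential
  m24: 01-00-,011-00
  m25: 0--001,01-0-1,01-00-
  m27: 01-0-1 ←essential
  m28: 011-00 ←essential
  m36: 1001-0,10010-
  m38: 1-0110,100-10,1001-0
  m40: 101000 ←essential
  m47: 1-1111 ←essential
  m48: -10000 ←essential
  m54: 1-0110,11-110
  m62: 11-110,11111-
  m63: 1-1111,11111-
Essential: -10000, 0--001, 00-010, 01-0-1, 010-11, 011-00, 1-1111, 101000

8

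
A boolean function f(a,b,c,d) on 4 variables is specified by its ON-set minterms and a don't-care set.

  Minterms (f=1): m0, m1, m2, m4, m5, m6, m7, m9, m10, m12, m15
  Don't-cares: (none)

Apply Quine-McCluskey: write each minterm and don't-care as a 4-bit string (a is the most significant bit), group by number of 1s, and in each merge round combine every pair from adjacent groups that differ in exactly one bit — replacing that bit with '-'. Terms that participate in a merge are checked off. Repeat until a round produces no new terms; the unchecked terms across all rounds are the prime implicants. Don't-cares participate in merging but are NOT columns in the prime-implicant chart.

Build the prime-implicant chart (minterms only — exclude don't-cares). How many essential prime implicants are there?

Round 0: 0000✓ 0001✓ 0010✓ 0100✓ 0101✓ 0110✓ 0111✓ 1001✓ 1010✓ 1100✓ 1111✓
Round 1: -001 -010 -100 -111 0-00✓ 0-01✓ 0-10✓ 00-0✓ 000-✓ 01-0✓ 01-1✓ 010-✓ 011-✓
Round 2: 0--0 0-0- 01--
PIs = {-001, -010, -100, -111, 0--0, 0-0-, 01--}
Coverage chart:
  m0: 0--0,0-0-
  m1: -001,0-0-
  m2: -010,0--0
  m4: -100,0--0,0-0-,01--
  m5: 0-0-,01--
  m6: 0--0,01--
  m7: -111,01--
  m9: -001 ←essential
  m10: -010 ←essential
  m12: -100 ←essential
  m15: -111 ←essential
Essential: -001, -010, -100, -111

4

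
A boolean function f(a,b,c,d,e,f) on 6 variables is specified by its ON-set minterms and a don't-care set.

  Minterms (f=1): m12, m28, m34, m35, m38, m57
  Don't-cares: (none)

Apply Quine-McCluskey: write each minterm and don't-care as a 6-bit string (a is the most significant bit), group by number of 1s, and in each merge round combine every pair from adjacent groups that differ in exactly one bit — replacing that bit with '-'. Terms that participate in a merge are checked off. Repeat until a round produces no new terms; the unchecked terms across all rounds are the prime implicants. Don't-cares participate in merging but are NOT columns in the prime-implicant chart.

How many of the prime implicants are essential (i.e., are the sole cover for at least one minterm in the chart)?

4

Round 0: 001100✓ 011100✓ 100010✓ 100011✓ 100110✓ 111001
Round 1: 0-1100 100-10 10001-
PIs = {0-1100, 100-10, 10001-, 111001}
Coverage chart:
  m12: 0-1100 ←essential
  m28: 0-1100 ←essential
  m34: 100-10,10001-
  m35: 10001- ←essential
  m38: 100-10 ←essential
  m57: 111001 ←essential
Essential: 0-1100, 100-10, 10001-, 111001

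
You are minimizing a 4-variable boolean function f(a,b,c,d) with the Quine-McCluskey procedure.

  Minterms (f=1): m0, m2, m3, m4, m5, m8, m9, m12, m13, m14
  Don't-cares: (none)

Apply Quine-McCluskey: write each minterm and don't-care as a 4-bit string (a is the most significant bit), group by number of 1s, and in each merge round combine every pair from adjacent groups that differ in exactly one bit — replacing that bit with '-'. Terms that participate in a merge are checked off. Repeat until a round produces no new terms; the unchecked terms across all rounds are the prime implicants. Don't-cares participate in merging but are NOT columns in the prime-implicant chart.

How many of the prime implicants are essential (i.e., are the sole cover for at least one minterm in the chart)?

Round 0: 0000✓ 0010✓ 0011✓ 0100✓ 0101✓ 1000✓ 1001✓ 1100✓ 1101✓ 1110✓
Round 1: -000✓ -100✓ -101✓ 0-00✓ 00-0 001- 010-✓ 1-00✓ 1-01✓ 100-✓ 11-0 110-✓
Round 2: --00 -10- 1-0-
PIs = {--00, -10-, 00-0, 001-, 1-0-, 11-0}
Coverage chart:
  m0: --00,00-0
  m2: 00-0,001-
  m3: 001- ←essential
  m4: --00,-10-
  m5: -10- ←essential
  m8: --00,1-0-
  m9: 1-0- ←essential
  m12: --00,-10-,1-0-,11-0
  m13: -10-,1-0-
  m14: 11-0 ←essential
Essential: -10-, 001-, 1-0-, 11-0

4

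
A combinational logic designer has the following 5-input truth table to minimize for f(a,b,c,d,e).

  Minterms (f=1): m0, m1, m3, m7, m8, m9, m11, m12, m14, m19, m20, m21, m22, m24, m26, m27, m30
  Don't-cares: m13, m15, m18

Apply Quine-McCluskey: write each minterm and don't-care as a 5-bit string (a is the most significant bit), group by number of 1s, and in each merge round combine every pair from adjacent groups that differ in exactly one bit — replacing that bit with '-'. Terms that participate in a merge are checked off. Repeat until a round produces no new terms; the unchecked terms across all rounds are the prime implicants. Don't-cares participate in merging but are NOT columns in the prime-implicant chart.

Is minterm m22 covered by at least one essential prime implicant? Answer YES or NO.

NO

[col 0] 00000*, 00001*, 00011*, 00111*, 01000*, 01001*, 01011*, 01100*, 01101*, 01110*, 01111*, 10010*, 10011*, 10100*, 10101*, 10110*, 11000*, 11010*, 11011*, 11110*
[col 1] -0011*, -1000, -1011*, -1110, 0-000*, 0-001*, 0-011*, 0-111*, 00-11*, 000-1*, 0000-*, 01-00*, 01-01*, 01-11*, 010-1*, 0100-*, 011-0*, 011-1*, 0110-*, 0111-*, 1-010*, 1-011*, 1-110*, 10-10*, 1001-*, 101-0, 1010-, 11-10*, 110-0, 1101-*
[col 2] --011, 0--11, 0-0-1, 0-00-, 01--1, 01-0-, 011--, 1--10, 1-01-
Prime implicants: --011, -1000, -1110, 0--11, 0-0-1, 0-00-, 01--1, 01-0-, 011--, 1--10, 1-01-, 101-0, 1010-, 110-0
PI chart (minterm → PIs covering it):
  0 | 0-00-  (sole → essential)
  1 | 0-0-1,0-00-
  3 | --011,0--11,0-0-1
  7 | 0--11  (sole → essential)
  8 | -1000,0-00-,01-0-
  9 | 0-0-1,0-00-,01--1,01-0-
  11 | --011,0--11,0-0-1,01--1
  12 | 01-0-,011--
  14 | -1110,011--
  19 | --011,1-01-
  20 | 101-0,1010-
  21 | 1010-  (sole → essential)
  22 | 1--10,101-0
  24 | -1000,110-0
  26 | 1--10,1-01-,110-0
  27 | --011,1-01-
  30 | -1110,1--10
Essential prime implicants: 0--11, 0-00-, 1010-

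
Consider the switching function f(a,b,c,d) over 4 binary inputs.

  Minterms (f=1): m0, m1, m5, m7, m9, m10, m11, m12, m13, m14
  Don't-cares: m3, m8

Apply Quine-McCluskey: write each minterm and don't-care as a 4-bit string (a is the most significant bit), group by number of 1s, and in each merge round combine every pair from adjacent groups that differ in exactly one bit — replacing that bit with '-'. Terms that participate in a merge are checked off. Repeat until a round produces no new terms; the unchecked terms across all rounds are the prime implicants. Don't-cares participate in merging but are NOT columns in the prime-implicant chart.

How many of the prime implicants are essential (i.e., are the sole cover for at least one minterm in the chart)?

[col 0] 0000*, 0001*, 0011*, 0101*, 0111*, 1000*, 1001*, 1010*, 1011*, 1100*, 1101*, 1110*
[col 1] -000*, -001*, -011*, -101*, 0-01*, 0-11*, 00-1*, 000-*, 01-1*, 1-00*, 1-01*, 1-10*, 10-0*, 10-1*, 100-*, 101-*, 11-0*, 110-*
[col 2] --01, -0-1, -00-, 0--1, 1--0, 1-0-, 10--
Prime implicants: --01, -0-1, -00-, 0--1, 1--0, 1-0-, 10--
PI chart (minterm → PIs covering it):
  0 | -00-  (sole → essential)
  1 | --01,-0-1,-00-,0--1
  5 | --01,0--1
  7 | 0--1  (sole → essential)
  9 | --01,-0-1,-00-,1-0-,10--
  10 | 1--0,10--
  11 | -0-1,10--
  12 | 1--0,1-0-
  13 | --01,1-0-
  14 | 1--0  (sole → essential)
Essential prime implicants: -00-, 0--1, 1--0

3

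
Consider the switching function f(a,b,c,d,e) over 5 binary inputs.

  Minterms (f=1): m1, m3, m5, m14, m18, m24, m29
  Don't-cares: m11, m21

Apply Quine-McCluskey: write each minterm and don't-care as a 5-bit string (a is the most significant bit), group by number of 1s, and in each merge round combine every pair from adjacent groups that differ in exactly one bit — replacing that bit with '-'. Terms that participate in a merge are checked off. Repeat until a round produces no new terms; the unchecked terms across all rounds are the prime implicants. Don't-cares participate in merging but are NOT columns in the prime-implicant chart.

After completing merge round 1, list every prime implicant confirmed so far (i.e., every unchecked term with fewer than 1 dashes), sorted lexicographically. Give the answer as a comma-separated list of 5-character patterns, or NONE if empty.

size-2^0 implicants → 00001(✓)  00011(✓)  00101(✓)  01011(✓)  01110  10010  10101(✓)  11000  11101(✓)
size-2^1 implicants → -0101  0-011  00-01  000-1  1-101
Unchecked terms (primes): -0101, 0-011, 00-01, 000-1, 01110, 1-101, 10010, 11000

01110, 10010, 11000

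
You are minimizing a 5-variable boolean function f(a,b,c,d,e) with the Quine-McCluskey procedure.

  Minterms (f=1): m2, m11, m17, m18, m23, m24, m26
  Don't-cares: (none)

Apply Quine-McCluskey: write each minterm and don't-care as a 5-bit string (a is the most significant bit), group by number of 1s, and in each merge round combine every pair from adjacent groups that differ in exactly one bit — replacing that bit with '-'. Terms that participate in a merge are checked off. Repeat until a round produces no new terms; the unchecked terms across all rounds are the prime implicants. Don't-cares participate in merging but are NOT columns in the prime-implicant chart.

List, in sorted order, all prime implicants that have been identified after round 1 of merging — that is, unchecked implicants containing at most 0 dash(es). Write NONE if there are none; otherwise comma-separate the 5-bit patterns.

01011, 10001, 10111

Round 0: 00010✓ 01011 10001 10010✓ 10111 11000✓ 11010✓
Round 1: -0010 1-010 110-0
PIs = {-0010, 01011, 1-010, 10001, 10111, 110-0}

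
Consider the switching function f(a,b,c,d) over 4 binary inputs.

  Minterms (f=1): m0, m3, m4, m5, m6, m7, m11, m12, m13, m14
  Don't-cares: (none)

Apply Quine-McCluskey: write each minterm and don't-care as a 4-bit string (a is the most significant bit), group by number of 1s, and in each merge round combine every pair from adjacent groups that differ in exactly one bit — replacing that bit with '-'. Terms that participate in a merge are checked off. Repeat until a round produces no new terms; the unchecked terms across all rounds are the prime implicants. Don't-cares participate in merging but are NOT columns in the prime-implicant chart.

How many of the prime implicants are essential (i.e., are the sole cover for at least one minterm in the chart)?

Round 0: 0000✓ 0011✓ 0100✓ 0101✓ 0110✓ 0111✓ 1011✓ 1100✓ 1101✓ 1110✓
Round 1: -011 -100✓ -101✓ -110✓ 0-00 0-11 01-0✓ 01-1✓ 010-✓ 011-✓ 11-0✓ 110-✓
Round 2: -1-0 -10- 01--
PIs = {-011, -1-0, -10-, 0-00, 0-11, 01--}
Coverage chart:
  m0: 0-00 ←essential
  m3: -011,0-11
  m4: -1-0,-10-,0-00,01--
  m5: -10-,01--
  m6: -1-0,01--
  m7: 0-11,01--
  m11: -011 ←essential
  m12: -1-0,-10-
  m13: -10- ←essential
  m14: -1-0 ←essential
Essential: -011, -1-0, -10-, 0-00

4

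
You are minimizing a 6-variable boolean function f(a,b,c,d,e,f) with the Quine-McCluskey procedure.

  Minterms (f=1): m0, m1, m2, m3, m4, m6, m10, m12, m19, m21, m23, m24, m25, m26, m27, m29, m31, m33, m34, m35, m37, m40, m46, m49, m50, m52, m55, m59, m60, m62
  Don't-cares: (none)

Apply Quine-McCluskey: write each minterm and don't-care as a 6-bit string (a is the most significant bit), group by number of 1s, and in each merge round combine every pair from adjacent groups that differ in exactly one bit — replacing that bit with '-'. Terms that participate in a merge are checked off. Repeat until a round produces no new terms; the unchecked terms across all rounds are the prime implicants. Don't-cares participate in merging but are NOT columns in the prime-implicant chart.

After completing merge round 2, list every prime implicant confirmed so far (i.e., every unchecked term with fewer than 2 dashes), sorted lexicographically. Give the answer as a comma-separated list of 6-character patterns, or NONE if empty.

-10111, -11011, 0-0011, 0-1010, 00-010, 00-100, 1-0001, 1-0010, 1-1110, 100-01, 101000, 11-100, 1111-0

size-2^0 implicants → 000000(✓)  000001(✓)  000010(✓)  000011(✓)  000100(✓)  000110(✓)  001010(✓)  001100(✓)  010011(✓)  010101(✓)  010111(✓)  011000(✓)  011001(✓)  011010(✓)  011011(✓)  011101(✓)  011111(✓)  100001(✓)  100010(✓)  100011(✓)  100101(✓)  101000  101110(✓)  110001(✓)  110010(✓)  110100(✓)  110111(✓)  111011(✓)  111100(✓)  111110(✓)
size-2^1 implicants → -00001(✓)  -00010(✓)  -00011(✓)  -10111  -11011  0-0011  0-1010  00-010  00-100  000-00(✓)  000-10(✓)  0000-0(✓)  0000-1(✓)  00000-(✓)  00001-(✓)  0001-0(✓)  01-011(✓)  01-101(✓)  01-111(✓)  010-11(✓)  0101-1(✓)  011-01(✓)  011-11(✓)  0110-0(✓)  0110-1(✓)  01100-(✓)  01101-(✓)  0111-1(✓)  1-0001  1-0010  1-1110  100-01  1000-1(✓)  10001-(✓)  11-100  1111-0
size-2^2 implicants → -000-1  -0001-  000--0  0000--  01--11  01-1-1  011--1  0110--
Unchecked terms (primes): -000-1, -0001-, -10111, -11011, 0-0011, 0-1010, 00-010, 00-100, 000--0, 0000--, 01--11, 01-1-1, 011--1, 0110--, 1-0001, 1-0010, 1-1110, 100-01, 101000, 11-100, 1111-0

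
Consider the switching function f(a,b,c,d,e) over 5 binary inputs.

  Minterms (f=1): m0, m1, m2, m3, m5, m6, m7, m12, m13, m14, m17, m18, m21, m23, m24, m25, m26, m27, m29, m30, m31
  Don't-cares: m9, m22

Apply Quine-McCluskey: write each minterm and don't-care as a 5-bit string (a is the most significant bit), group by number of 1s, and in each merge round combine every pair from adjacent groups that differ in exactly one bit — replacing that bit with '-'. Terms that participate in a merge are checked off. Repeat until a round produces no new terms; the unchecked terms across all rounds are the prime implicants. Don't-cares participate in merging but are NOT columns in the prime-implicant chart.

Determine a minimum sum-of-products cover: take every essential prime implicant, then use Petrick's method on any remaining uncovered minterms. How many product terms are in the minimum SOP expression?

[col 0] 00000*, 00001*, 00010*, 00011*, 00101*, 00110*, 00111*, 01001*, 01100*, 01101*, 01110*, 10001*, 10010*, 10101*, 10110*, 10111*, 11000*, 11001*, 11010*, 11011*, 11101*, 11110*, 11111*
[col 1] -0001*, -0010*, -0101*, -0110*, -0111*, -1001*, -1101*, -1110*, 0-001*, 0-101*, 0-110*, 00-01*, 00-10*, 00-11*, 000-0*, 000-1*, 0000-*, 0001-*, 001-1*, 0011-*, 01-01*, 011-0, 0110-, 1-001*, 1-010*, 1-101*, 1-110*, 1-111*, 10-01*, 10-10*, 101-1*, 1011-*, 11-01*, 11-10*, 11-11*, 110-0*, 110-1*, 1100-*, 1101-*, 111-1*, 1111-*
[col 2] --001*, --101*, --110, -0-01*, -0-10, -01-1, -011-, -1-01*, 0--01*, 00--1, 00-1-, 000--, 1--01*, 1--10, 1-1-1, 1-11-, 11--1, 11-1-, 110--
[col 3] ---01
Prime implicants: ---01, --110, -0-10, -01-1, -011-, 00--1, 00-1-, 000--, 011-0, 0110-, 1--10, 1-1-1, 1-11-, 11--1, 11-1-, 110--
PI chart (minterm → PIs covering it):
  0 | 000--  (sole → essential)
  1 | ---01,00--1,000--
  2 | -0-10,00-1-,000--
  3 | 00--1,00-1-,000--
  5 | ---01,-01-1,00--1
  6 | --110,-0-10,-011-,00-1-
  7 | -01-1,-011-,00--1,00-1-
  12 | 011-0,0110-
  13 | ---01,0110-
  14 | --110,011-0
  17 | ---01  (sole → essential)
  18 | -0-10,1--10
  21 | ---01,-01-1,1-1-1
  23 | -01-1,-011-,1-1-1,1-11-
  24 | 110--  (sole → essential)
  25 | ---01,11--1,110--
  26 | 1--10,11-1-,110--
  27 | 11--1,11-1-,110--
  29 | ---01,1-1-1,11--1
  30 | --110,1--10,1-11-,11-1-
  31 | 1-1-1,1-11-,11--1,11-1-
Essential prime implicants: ---01, 000--, 110--
Petrick residual → -0-10, -01-1, 011-0, 1-11-
Minimum SOP uses 7 PIs: d'e + b'de' + b'ce + a'b'c' + a'bce' + acd + abc'

7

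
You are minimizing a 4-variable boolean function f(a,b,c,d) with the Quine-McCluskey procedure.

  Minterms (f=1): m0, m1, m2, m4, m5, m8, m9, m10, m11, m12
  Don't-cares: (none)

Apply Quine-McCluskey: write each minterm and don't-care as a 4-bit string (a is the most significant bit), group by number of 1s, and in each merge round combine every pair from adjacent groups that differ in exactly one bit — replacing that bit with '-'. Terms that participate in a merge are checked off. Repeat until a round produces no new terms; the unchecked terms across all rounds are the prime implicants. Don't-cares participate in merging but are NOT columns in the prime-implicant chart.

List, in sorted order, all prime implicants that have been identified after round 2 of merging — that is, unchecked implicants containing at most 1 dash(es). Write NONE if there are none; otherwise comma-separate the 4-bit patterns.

NONE

Round 0: 0000✓ 0001✓ 0010✓ 0100✓ 0101✓ 1000✓ 1001✓ 1010✓ 1011✓ 1100✓
Round 1: -000✓ -001✓ -010✓ -100✓ 0-00✓ 0-01✓ 00-0✓ 000-✓ 010-✓ 1-00✓ 10-0✓ 10-1✓ 100-✓ 101-✓
Round 2: --00 -0-0 -00- 0-0- 10--
PIs = {--00, -0-0, -00-, 0-0-, 10--}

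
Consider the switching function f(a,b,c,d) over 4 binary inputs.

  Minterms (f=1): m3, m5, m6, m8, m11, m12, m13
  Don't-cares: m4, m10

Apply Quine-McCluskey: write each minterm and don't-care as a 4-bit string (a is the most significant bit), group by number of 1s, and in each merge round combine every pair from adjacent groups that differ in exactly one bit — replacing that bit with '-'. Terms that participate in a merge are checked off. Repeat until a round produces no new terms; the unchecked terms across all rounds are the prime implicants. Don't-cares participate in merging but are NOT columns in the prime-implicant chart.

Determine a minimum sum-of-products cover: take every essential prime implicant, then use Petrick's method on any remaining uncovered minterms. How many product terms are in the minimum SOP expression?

[col 0] 0011*, 0100*, 0101*, 0110*, 1000*, 1010*, 1011*, 1100*, 1101*
[col 1] -011, -100*, -101*, 01-0, 010-*, 1-00, 10-0, 101-, 110-*
[col 2] -10-
Prime implicants: -011, -10-, 01-0, 1-00, 10-0, 101-
PI chart (minterm → PIs covering it):
  3 | -011  (sole → essential)
  5 | -10-  (sole → essential)
  6 | 01-0  (sole → essential)
  8 | 1-00,10-0
  11 | -011,101-
  12 | -10-,1-00
  13 | -10-  (sole → essential)
Essential prime implicants: -011, -10-, 01-0
Petrick residual → 1-00
Minimum SOP uses 4 PIs: b'cd + bc' + a'bd' + ac'd'

4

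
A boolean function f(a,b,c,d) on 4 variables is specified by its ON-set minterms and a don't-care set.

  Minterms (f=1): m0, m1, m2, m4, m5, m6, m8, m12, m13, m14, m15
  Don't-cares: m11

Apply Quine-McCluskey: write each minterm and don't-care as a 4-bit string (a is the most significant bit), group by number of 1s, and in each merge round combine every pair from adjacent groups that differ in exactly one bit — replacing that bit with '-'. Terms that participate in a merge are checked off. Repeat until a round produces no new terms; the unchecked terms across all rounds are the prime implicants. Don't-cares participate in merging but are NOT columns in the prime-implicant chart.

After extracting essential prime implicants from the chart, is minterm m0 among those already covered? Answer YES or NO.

[col 0] 0000*, 0001*, 0010*, 0100*, 0101*, 0110*, 1000*, 1011*, 1100*, 1101*, 1110*, 1111*
[col 1] -000*, -100*, -101*, -110*, 0-00*, 0-01*, 0-10*, 00-0*, 000-*, 01-0*, 010-*, 1-00*, 1-11, 11-0*, 11-1*, 110-*, 111-*
[col 2] --00, -1-0, -10-, 0--0, 0-0-, 11--
Prime implicants: --00, -1-0, -10-, 0--0, 0-0-, 1-11, 11--
PI chart (minterm → PIs covering it):
  0 | --00,0--0,0-0-
  1 | 0-0-  (sole → essential)
  2 | 0--0  (sole → essential)
  4 | --00,-1-0,-10-,0--0,0-0-
  5 | -10-,0-0-
  6 | -1-0,0--0
  8 | --00  (sole → essential)
  12 | --00,-1-0,-10-,11--
  13 | -10-,11--
  14 | -1-0,11--
  15 | 1-11,11--
Essential prime implicants: --00, 0--0, 0-0-

YES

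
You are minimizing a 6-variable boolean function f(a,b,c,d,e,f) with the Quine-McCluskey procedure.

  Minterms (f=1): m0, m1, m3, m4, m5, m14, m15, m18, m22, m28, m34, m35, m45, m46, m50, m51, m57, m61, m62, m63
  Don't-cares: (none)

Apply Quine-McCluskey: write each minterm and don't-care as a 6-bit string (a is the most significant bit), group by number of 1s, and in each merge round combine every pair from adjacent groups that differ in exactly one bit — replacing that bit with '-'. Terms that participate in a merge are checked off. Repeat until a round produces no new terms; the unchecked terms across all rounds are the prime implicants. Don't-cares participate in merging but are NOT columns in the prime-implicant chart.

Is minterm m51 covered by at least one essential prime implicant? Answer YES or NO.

YES

size-2^0 implicants → 000000(✓)  000001(✓)  000011(✓)  000100(✓)  000101(✓)  001110(✓)  001111(✓)  010010(✓)  010110(✓)  011100  100010(✓)  100011(✓)  101101(✓)  101110(✓)  110010(✓)  110011(✓)  111001(✓)  111101(✓)  111110(✓)  111111(✓)
size-2^1 implicants → -00011  -01110  -10010  000-00(✓)  000-01(✓)  0000-1  00000-(✓)  00010-(✓)  00111-  010-10  1-0010(✓)  1-0011(✓)  1-1101  1-1110  10001-(✓)  11001-(✓)  111-01  1111-1  11111-
size-2^2 implicants → 000-0-  1-001-
Unchecked terms (primes): -00011, -01110, -10010, 000-0-, 0000-1, 00111-, 010-10, 011100, 1-001-, 1-1101, 1-1110, 111-01, 1111-1, 11111-
Minterm coverage:
  m0 ⊆ 000-0- [E]
  m1 ⊆ 000-0-,0000-1
  m3 ⊆ -00011,0000-1
  m4 ⊆ 000-0- [E]
  m5 ⊆ 000-0- [E]
  m14 ⊆ -01110,00111-
  m15 ⊆ 00111- [E]
  m18 ⊆ -10010,010-10
  m22 ⊆ 010-10 [E]
  m28 ⊆ 011100 [E]
  m34 ⊆ 1-001- [E]
  m35 ⊆ -00011,1-001-
  m45 ⊆ 1-1101 [E]
  m46 ⊆ -01110,1-1110
  m50 ⊆ -10010,1-001-
  m51 ⊆ 1-001- [E]
  m57 ⊆ 111-01 [E]
  m61 ⊆ 1-1101,111-01,1111-1
  m62 ⊆ 1-1110,11111-
  m63 ⊆ 1111-1,11111-
E = {000-0-, 00111-, 010-10, 011100, 1-001-, 1-1101, 111-01}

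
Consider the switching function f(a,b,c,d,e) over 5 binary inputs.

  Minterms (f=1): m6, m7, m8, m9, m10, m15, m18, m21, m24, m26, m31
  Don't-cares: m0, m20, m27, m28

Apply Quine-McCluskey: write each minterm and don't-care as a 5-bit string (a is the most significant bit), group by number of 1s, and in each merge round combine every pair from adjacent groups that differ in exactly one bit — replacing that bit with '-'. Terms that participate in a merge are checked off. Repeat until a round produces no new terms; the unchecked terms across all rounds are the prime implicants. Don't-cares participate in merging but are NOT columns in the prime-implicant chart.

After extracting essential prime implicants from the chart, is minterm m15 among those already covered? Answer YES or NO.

NO

size-2^0 implicants → 00000(✓)  00110(✓)  00111(✓)  01000(✓)  01001(✓)  01010(✓)  01111(✓)  10010(✓)  10100(✓)  10101(✓)  11000(✓)  11010(✓)  11011(✓)  11100(✓)  11111(✓)
size-2^1 implicants → -1000(✓)  -1010(✓)  -1111  0-000  0-111  0011-  010-0(✓)  0100-  1-010  1-100  1010-  11-00  11-11  110-0(✓)  1101-
size-2^2 implicants → -10-0
Unchecked terms (primes): -10-0, -1111, 0-000, 0-111, 0011-, 0100-, 1-010, 1-100, 1010-, 11-00, 11-11, 1101-
Minterm coverage:
  m6 ⊆ 0011- [E]
  m7 ⊆ 0-111,0011-
  m8 ⊆ -10-0,0-000,0100-
  m9 ⊆ 0100- [E]
  m10 ⊆ -10-0 [E]
  m15 ⊆ -1111,0-111
  m18 ⊆ 1-010 [E]
  m21 ⊆ 1010- [E]
  m24 ⊆ -10-0,11-00
  m26 ⊆ -10-0,1-010,1101-
  m31 ⊆ -1111,11-11
E = {-10-0, 0011-, 0100-, 1-010, 1010-}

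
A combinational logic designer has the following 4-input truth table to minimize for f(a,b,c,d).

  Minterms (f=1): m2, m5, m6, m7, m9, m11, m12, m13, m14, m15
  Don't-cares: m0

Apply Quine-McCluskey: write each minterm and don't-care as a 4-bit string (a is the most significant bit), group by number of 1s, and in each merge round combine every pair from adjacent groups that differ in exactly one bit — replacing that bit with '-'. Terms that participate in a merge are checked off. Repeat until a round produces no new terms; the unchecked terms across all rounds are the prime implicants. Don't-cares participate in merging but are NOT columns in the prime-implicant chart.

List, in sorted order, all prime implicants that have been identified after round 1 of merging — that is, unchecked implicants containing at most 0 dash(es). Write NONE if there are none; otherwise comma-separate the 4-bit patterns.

NONE

size-2^0 implicants → 0000(✓)  0010(✓)  0101(✓)  0110(✓)  0111(✓)  1001(✓)  1011(✓)  1100(✓)  1101(✓)  1110(✓)  1111(✓)
size-2^1 implicants → -101(✓)  -110(✓)  -111(✓)  0-10  00-0  01-1(✓)  011-(✓)  1-01(✓)  1-11(✓)  10-1(✓)  11-0(✓)  11-1(✓)  110-(✓)  111-(✓)
size-2^2 implicants → -1-1  -11-  1--1  11--
Unchecked terms (primes): -1-1, -11-, 0-10, 00-0, 1--1, 11--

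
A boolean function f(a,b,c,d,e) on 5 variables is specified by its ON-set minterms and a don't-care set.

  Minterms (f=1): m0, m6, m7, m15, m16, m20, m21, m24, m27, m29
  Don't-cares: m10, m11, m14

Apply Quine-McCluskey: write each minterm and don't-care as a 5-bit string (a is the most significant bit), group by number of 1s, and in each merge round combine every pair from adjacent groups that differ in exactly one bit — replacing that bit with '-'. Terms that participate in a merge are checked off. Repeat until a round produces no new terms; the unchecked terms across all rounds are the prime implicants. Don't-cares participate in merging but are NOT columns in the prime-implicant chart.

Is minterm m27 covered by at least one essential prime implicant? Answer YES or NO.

YES

Round 0: 00000✓ 00110✓ 00111✓ 01010✓ 01011✓ 01110✓ 01111✓ 10000✓ 10100✓ 10101✓ 11000✓ 11011✓ 11101✓
Round 1: -0000 -1011 0-110✓ 0-111✓ 0011-✓ 01-10✓ 01-11✓ 0101-✓ 0111-✓ 1-000 1-101 10-00 1010-
Round 2: 0-11- 01-1-
PIs = {-0000, -1011, 0-11-, 01-1-, 1-000, 1-101, 10-00, 1010-}
Coverage chart:
  m0: -0000 ←essential
  m6: 0-11- ←essential
  m7: 0-11- ←essential
  m15: 0-11-,01-1-
  m16: -0000,1-000,10-00
  m20: 10-00,1010-
  m21: 1-101,1010-
  m24: 1-000 ←essential
  m27: -1011 ←essential
  m29: 1-101 ←essential
Essential: -0000, -1011, 0-11-, 1-000, 1-101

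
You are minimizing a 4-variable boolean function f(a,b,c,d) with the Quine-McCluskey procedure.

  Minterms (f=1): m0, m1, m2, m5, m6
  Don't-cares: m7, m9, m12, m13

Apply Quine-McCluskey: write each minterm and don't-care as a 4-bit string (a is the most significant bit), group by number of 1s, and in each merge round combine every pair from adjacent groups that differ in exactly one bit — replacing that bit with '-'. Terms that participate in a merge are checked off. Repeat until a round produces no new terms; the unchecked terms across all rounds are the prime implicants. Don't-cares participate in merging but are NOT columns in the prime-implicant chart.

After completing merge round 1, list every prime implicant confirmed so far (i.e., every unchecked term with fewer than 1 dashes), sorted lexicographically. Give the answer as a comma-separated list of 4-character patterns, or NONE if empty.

Round 0: 0000✓ 0001✓ 0010✓ 0101✓ 0110✓ 0111✓ 1001✓ 1100✓ 1101✓
Round 1: -001✓ -101✓ 0-01✓ 0-10 00-0 000- 01-1 011- 1-01✓ 110-
Round 2: --01
PIs = {--01, 0-10, 00-0, 000-, 01-1, 011-, 110-}

NONE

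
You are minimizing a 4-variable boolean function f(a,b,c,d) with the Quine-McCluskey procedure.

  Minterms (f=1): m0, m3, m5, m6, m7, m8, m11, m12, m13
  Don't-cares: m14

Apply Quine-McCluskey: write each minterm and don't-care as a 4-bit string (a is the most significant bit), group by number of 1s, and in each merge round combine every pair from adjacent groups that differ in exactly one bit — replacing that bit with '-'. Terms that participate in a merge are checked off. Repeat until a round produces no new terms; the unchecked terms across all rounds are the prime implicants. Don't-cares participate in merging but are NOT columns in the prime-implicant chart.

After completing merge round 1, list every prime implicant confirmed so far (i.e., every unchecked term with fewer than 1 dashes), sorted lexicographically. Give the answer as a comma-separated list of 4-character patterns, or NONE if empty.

NONE

[col 0] 0000*, 0011*, 0101*, 0110*, 0111*, 1000*, 1011*, 1100*, 1101*, 1110*
[col 1] -000, -011, -101, -110, 0-11, 01-1, 011-, 1-00, 11-0, 110-
Prime implicants: -000, -011, -101, -110, 0-11, 01-1, 011-, 1-00, 11-0, 110-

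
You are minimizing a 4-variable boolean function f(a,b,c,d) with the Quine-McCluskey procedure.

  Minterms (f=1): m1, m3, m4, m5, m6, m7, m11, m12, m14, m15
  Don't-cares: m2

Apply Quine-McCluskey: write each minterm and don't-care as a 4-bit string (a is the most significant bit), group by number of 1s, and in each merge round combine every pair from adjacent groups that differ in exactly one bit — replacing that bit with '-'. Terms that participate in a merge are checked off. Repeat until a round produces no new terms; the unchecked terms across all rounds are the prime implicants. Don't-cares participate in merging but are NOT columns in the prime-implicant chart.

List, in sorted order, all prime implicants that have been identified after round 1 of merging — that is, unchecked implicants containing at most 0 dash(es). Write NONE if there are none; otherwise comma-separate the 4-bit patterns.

[col 0] 0001*, 0010*, 0011*, 0100*, 0101*, 0110*, 0111*, 1011*, 1100*, 1110*, 1111*
[col 1] -011*, -100*, -110*, -111*, 0-01*, 0-10*, 0-11*, 00-1*, 001-*, 01-0*, 01-1*, 010-*, 011-*, 1-11*, 11-0*, 111-*
[col 2] --11, -1-0, -11-, 0--1, 0-1-, 01--
Prime implicants: --11, -1-0, -11-, 0--1, 0-1-, 01--

NONE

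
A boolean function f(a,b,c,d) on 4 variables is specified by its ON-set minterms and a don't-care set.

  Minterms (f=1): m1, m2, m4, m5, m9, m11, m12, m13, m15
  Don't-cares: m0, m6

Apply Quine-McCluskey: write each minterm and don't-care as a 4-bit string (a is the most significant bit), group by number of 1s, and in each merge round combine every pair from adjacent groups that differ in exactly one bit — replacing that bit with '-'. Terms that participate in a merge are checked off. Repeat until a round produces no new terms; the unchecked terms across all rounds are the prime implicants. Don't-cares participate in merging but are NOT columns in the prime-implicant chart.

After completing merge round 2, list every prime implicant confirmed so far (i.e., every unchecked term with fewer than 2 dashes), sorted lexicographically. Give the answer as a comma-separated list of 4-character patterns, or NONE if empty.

NONE

Round 0: 0000✓ 0001✓ 0010✓ 0100✓ 0101✓ 0110✓ 1001✓ 1011✓ 1100✓ 1101✓ 1111✓
Round 1: -001✓ -100✓ -101✓ 0-00✓ 0-01✓ 0-10✓ 00-0✓ 000-✓ 01-0✓ 010-✓ 1-01✓ 1-11✓ 10-1✓ 11-1✓ 110-✓
Round 2: --01 -10- 0--0 0-0- 1--1
PIs = {--01, -10-, 0--0, 0-0-, 1--1}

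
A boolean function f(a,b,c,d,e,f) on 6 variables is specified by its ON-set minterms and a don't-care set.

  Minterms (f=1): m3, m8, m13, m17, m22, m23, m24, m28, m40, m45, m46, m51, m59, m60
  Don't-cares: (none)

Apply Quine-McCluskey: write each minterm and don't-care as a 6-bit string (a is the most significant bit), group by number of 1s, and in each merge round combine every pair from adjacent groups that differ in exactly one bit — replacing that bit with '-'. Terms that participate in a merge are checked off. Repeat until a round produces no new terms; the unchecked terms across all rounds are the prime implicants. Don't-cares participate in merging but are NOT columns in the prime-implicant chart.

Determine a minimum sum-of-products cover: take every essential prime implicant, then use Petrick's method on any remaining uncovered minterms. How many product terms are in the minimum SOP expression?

Round 0: 000011 001000✓ 001101✓ 010001 010110✓ 010111✓ 011000✓ 011100✓ 101000✓ 101101✓ 101110 110011✓ 111011✓ 111100✓
Round 1: -01000 -01101 -11100 0-1000 01011- 011-00 11-011
PIs = {-01000, -01101, -11100, 0-1000, 000011, 010001, 01011-, 011-00, 101110, 11-011}
Coverage chart:
  m3: 000011 ←essential
  m8: -01000,0-1000
  m13: -01101 ←essential
  m17: 010001 ←essential
  m22: 01011- ←essential
  m23: 01011- ←essential
  m24: 0-1000,011-00
  m28: -11100,011-00
  m40: -01000 ←essential
  m45: -01101 ←essential
  m46: 101110 ←essential
  m51: 11-011 ←essential
  m59: 11-011 ←essential
  m60: -11100 ←essential
Essential: -01000, -01101, -11100, 000011, 010001, 01011-, 101110, 11-011
Petrick residual → 0-1000
Min cover (9 terms): b'cd'e'f' + b'cde'f + bcde'f' + a'cd'e'f' + a'b'c'd'ef + a'bc'd'e'f + a'bc'de + ab'cdef' + abd'ef

9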